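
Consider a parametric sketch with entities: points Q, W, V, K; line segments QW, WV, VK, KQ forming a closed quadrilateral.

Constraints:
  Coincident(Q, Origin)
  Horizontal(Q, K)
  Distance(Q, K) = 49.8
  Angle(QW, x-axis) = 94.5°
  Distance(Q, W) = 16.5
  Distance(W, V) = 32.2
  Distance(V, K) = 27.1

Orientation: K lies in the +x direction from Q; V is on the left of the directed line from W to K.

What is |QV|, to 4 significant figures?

36.33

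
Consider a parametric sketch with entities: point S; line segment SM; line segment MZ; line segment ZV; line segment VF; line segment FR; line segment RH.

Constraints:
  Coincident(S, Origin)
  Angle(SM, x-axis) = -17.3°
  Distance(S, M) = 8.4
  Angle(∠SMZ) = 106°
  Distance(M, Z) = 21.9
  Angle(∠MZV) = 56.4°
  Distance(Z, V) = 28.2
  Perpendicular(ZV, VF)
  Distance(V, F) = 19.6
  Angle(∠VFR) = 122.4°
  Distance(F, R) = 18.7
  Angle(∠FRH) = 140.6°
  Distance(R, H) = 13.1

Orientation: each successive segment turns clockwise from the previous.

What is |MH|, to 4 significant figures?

16.04

S is at the origin; SM runs at -17.3° with length 8.4, so M = (8.020, -2.498). ∠SMZ = 106.0° gives MZ at -91.30° from the x-axis; with |MZ| = 21.9, Z = (7.523, -24.39). ∠MZV = 56.4° gives ZV at 145.1° from the x-axis; with |ZV| = 28.2, V = (-15.61, -8.258). ZV ⟂ VF, so VF runs at 55.10°; with |VF| = 19.6, F = (-4.391, 7.817). ∠VFR = 122.4° gives FR at -2.500° from the x-axis; with |FR| = 18.7, R = (14.29, 7.001). ∠FRH = 140.6° gives RH at -41.90° from the x-axis; with |RH| = 13.1, H = (24.04, -1.747). Then |MH| = |H − M| = 16.04.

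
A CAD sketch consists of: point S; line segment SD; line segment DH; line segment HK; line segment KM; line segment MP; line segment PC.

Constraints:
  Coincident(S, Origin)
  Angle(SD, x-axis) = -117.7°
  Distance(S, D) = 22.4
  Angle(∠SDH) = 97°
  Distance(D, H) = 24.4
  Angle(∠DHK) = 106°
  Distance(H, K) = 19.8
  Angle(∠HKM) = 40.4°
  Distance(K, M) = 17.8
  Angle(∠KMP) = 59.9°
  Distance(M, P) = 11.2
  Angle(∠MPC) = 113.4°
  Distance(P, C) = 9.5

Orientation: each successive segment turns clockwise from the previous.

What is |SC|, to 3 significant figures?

37.0

S is at the origin; SD runs at -117.7° with length 22.4, so D = (-10.4, -19.8). ∠SDH = 97.0° gives DH at 159° from the x-axis; with |DH| = 24.4, H = (-33.2, -11.2). ∠DHK = 106.0° gives HK at 85.3° from the x-axis; with |HK| = 19.8, K = (-31.6, 8.53). ∠HKM = 40.4° gives KM at -54.3° from the x-axis; with |KM| = 17.8, M = (-21.2, -5.93). ∠KMP = 59.9° gives MP at -174° from the x-axis; with |MP| = 11.2, P = (-32.4, -7.02). ∠MPC = 113.4° gives PC at 119° from the x-axis; with |PC| = 9.5, C = (-37.0, 1.29). Then |SC| = |C − S| = 37.0.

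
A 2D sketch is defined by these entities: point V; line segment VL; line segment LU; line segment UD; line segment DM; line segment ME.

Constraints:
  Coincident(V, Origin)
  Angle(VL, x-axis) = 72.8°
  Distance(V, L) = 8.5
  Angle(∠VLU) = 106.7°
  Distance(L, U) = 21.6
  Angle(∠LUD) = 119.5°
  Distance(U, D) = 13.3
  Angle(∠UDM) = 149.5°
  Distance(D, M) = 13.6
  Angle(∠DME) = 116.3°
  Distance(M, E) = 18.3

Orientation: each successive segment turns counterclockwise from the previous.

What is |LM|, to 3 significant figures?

37.6

V is at the origin; VL runs at 72.8° with length 8.5, so L = (2.51, 8.12). ∠VLU = 106.7° gives LU at 146° from the x-axis; with |LU| = 21.6, U = (-15.4, 20.2). ∠LUD = 119.5° gives UD at -153° from the x-axis; with |UD| = 13.3, D = (-27.3, 14.2). ∠UDM = 149.5° gives DM at -123° from the x-axis; with |DM| = 13.6, M = (-34.7, 2.79). Then |LM| = |M − L| = 37.6.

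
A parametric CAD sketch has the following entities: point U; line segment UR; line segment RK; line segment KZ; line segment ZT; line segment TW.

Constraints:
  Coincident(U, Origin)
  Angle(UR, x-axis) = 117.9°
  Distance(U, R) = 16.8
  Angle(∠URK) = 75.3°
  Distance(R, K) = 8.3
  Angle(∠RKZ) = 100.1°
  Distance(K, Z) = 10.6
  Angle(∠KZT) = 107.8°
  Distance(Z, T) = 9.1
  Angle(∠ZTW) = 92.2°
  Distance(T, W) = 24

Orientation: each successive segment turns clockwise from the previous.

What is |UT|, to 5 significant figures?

2.6513

∠RKZ = 100.1° gives KZ at -66.700° from the x-axis; with |KZ| = 10.6, Z = (4.4123, 7.0070). ∠KZT = 107.8° gives ZT at -138.90° from the x-axis; with |ZT| = 9.1, T = (-2.4452, 1.0249). Then |UT| = |T − U| = 2.6513.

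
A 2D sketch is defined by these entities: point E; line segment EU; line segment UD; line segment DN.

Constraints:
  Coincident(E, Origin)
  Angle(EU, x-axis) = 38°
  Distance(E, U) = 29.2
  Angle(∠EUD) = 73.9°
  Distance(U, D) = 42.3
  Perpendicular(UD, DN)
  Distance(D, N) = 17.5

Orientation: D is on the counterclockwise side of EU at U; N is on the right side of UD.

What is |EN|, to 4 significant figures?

56.97

E is at the origin; EU runs at 38.0° with length 29.2, so U = 29.2·(cos 38.0°, sin 38.0°) = (23.01, 17.98). ∠EUD = 73.9°, so UD runs at 38.0° + (180° − 73.9°) = 144.1° from the x-axis; with |UD| = 42.3, D = U + 42.3·(cos 144.1°, sin 144.1°) = (-11.25, 42.78). The perpendicularity gives DN at right angles to UD; with |DN| = 17.5 on the right of UD, N = D + 17.5·(0.5864, 0.8100) = (-0.9933, 56.96). Then |EN| = |N − E| = 56.97.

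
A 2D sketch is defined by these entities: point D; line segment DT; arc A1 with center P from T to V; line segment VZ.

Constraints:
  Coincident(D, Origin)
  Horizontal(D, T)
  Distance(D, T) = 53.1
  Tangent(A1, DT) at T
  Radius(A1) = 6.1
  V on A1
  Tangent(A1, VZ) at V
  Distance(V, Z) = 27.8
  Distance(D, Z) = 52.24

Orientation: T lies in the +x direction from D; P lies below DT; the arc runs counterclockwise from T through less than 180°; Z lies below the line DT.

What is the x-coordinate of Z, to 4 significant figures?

41.29

Checks: |PV| = 6.100 ✓; ∠(PV, VZ) = 90.00° ✓; |VZ| = 27.80 ✓; |DZ| = 52.24 ✓.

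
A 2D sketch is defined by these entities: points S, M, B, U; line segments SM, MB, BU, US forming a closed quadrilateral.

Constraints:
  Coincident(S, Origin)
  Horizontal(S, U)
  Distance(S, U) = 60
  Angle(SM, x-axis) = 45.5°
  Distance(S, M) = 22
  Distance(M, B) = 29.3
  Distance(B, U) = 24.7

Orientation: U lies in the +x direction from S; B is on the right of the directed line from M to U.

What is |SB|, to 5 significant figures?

36.261

Checks: |MB| = 29.30 ✓; |BU| = 24.70 ✓.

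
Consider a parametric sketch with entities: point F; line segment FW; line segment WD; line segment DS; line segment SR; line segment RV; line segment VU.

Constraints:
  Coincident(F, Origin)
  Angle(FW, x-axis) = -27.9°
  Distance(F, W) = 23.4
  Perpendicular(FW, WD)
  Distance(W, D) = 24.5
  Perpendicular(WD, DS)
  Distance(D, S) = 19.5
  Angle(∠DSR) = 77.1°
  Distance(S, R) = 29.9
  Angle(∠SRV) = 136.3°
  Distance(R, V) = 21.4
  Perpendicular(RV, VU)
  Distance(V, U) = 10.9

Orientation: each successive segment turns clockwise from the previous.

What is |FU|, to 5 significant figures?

35.212

∠SRV = 136.3° gives RV at 5.5000° from the x-axis; with |RV| = 21.4, V = (32.821, 1.2081). The perpendicularity gives VU at right angles to RV, so VU runs at -84.500°; with |VU| = 10.9, U = (33.866, -9.6418). Then |FU| = |U − F| = 35.212.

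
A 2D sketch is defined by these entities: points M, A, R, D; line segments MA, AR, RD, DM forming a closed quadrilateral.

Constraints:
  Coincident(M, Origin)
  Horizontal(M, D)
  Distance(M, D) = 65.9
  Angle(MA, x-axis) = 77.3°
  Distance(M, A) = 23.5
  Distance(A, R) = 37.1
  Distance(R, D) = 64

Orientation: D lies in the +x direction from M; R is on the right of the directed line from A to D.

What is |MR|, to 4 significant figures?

14.56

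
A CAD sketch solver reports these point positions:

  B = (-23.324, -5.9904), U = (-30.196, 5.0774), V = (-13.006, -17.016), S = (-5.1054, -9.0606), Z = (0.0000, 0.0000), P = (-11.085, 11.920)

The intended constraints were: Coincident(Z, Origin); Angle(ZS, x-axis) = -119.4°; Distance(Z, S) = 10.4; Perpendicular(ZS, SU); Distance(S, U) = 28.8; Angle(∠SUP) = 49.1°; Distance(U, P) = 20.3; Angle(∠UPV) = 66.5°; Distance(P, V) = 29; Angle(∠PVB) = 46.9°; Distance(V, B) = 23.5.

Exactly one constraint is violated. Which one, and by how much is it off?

Distance(V, B) = 23.5 — off by 8.40.

Z = (0.00, 0.00) ✓; ZS at -119.4° ✓; |ZS| = 10.40 ✓; ∠(ZS, SU) = 90.00° ✓; |SU| = 28.80 ✓; ∠SUP = 49.10° ✓; |UP| = 20.30 ✓; ∠UPV = 66.50° ✓; |PV| = 29.00 ✓; ∠PVB = 46.90° ✓; |VB| = 15.10 ✗.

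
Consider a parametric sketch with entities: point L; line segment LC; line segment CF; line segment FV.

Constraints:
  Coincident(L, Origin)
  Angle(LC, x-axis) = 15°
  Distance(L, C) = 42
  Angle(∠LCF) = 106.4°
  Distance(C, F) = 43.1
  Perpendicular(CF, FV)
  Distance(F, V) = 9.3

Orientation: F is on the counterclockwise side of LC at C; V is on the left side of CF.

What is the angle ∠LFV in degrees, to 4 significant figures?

53.75°

∠LCF = 106.4°, so CF runs at 15.0° + (180° − 106.4°) = 88.60° from the x-axis; with |CF| = 43.1, F = C + 43.1·(cos 88.60°, sin 88.60°) = (41.62, 53.96). The perpendicularity gives FV at right angles to CF; with |FV| = 9.3 on the left of CF, V = F + 9.3·(-0.9997, 0.02443) = (32.32, 54.18). Then cos ∠LFV = FL·FV / (|FL||FV|), giving 53.75°.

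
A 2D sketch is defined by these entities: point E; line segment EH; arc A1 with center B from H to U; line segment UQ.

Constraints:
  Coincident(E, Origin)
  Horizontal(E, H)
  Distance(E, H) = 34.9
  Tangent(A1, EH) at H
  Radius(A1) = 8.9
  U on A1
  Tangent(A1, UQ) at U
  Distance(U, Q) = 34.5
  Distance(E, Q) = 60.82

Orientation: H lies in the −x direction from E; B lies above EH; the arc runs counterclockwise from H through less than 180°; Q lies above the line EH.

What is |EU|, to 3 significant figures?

29.8

Checks: |BU| = 8.900 ✓; ∠(BU, UQ) = 90.00° ✓; |UQ| = 34.50 ✓; |EQ| = 60.82 ✓.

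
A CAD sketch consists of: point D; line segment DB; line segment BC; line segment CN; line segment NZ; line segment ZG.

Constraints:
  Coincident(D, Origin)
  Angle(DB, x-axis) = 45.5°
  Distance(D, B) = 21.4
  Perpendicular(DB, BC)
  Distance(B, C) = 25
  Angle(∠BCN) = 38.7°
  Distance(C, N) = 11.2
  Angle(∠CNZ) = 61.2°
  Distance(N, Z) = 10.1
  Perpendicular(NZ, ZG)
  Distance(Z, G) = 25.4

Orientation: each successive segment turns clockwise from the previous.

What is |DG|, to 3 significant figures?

48.9

D is at the origin; DB runs at 45.5° with length 21.4, so B = (15.0, 15.3). DB ⟂ BC, so BC runs at -44.5°; with |BC| = 25.0, C = (32.8, -2.26). ∠BCN = 38.7° gives CN at 174° from the x-axis; with |CN| = 11.2, N = (21.7, -1.13). ∠CNZ = 61.2° gives NZ at 55.4° from the x-axis; with |NZ| = 10.1, Z = (27.4, 7.19). NZ ⟂ ZG, so ZG runs at -34.6°; with |ZG| = 25.4, G = (48.3, -7.24). Then |DG| = |G − D| = 48.9.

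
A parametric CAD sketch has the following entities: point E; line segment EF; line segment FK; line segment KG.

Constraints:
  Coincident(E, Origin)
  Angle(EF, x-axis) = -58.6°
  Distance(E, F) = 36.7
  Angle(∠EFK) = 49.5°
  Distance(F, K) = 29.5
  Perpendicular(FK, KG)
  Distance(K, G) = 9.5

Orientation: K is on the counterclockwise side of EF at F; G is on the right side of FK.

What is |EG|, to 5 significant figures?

37.833

∠EFK = 49.5°, so FK runs at -58.6° + (180° − 49.5°) = 71.900° from the x-axis; with |FK| = 29.5, K = F + 29.5·(cos 71.900°, sin 71.900°) = (28.286, -3.2851). The perpendicularity gives KG at right angles to FK; with |KG| = 9.5 on the right of FK, G = K + 9.5·(0.95052, -0.31068) = (37.316, -6.2365). Then |EG| = |G − E| = 37.833.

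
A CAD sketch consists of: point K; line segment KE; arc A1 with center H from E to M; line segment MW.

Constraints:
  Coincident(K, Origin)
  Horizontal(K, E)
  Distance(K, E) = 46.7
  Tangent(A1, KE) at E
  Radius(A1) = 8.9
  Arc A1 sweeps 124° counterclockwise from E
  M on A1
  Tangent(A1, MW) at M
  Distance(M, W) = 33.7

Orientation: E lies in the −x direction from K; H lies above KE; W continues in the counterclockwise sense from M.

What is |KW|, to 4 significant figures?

71.64

K is at the origin; KE is horizontal with |KE| = 46.7 and E on the −x side, so E = (-46.70, 0.000). Tangency of A1 to KE means the radius HE is perpendicular to KE, so H = E + (0, 8.9) = (-46.70, 8.900). On A1, E sits at bearing -90° from H; a 124° counterclockwise sweep puts M at bearing 34°, so M = H + 8.9·(cos 34°, sin 34°) = (-39.32, 13.88). A1 meets MW tangentially, so HM is at right angles to MW, so MW runs along (−sin 34°, cos 34°); with |MW| = 33.7, W = (-58.17, 41.82). Then |KW| = |W − K| = 71.64.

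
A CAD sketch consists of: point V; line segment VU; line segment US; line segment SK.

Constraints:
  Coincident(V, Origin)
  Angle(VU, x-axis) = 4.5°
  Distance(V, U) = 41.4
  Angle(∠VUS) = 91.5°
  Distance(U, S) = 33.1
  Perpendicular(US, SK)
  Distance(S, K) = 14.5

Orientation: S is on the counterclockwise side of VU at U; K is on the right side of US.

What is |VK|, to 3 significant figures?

65.5

V is at the origin; VU runs at 4.5° with length 41.4, so U = 41.4·(cos 4.5°, sin 4.5°) = (41.3, 3.25). ∠VUS = 91.5°, so US runs at 4.5° + (180° − 91.5°) = 93.0° from the x-axis; with |US| = 33.1, S = U + 33.1·(cos 93.0°, sin 93.0°) = (39.5, 36.3). The perpendicularity gives SK at right angles to US; with |SK| = 14.5 on the right of US, K = S + 14.5·(0.999, 0.0523) = (54.0, 37.1). Then |VK| = |K − V| = 65.5.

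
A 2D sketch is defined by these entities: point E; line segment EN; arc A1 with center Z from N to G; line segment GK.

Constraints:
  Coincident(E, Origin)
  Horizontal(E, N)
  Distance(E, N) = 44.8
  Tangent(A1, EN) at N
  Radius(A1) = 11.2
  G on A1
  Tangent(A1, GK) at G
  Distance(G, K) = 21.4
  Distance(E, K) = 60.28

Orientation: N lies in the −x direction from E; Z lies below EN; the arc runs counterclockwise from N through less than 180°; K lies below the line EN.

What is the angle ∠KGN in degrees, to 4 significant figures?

126.3°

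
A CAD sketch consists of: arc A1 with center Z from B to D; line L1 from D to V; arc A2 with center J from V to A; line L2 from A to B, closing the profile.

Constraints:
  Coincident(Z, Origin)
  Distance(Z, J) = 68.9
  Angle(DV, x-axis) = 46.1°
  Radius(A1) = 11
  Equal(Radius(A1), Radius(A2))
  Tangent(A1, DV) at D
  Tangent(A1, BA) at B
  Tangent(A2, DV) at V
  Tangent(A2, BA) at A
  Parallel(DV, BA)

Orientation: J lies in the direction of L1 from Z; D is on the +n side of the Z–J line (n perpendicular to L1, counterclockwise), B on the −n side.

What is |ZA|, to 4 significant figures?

69.77

The slot axis is L1's direction at 46.1°, so u = (cos 46.1°, sin 46.1°) = (0.6934, 0.7206) and n = (−sin 46.1°, cos 46.1°) = (-0.7206, 0.6934). Z is at the origin and J lies 68.9 along u from Z, so J = 68.9·u = (47.78, 49.65). Tangency of A1 to both parallel lines with radius 11.0 puts D and B at Z ± 11.0·n: D = (-7.926, 7.627), B = (7.926, -7.627). Equal radii place V and A the same way about J: V = J + 11.0·n = (39.85, 57.27), A = J − 11.0·n = (55.70, 42.02). Then |ZA| = |A − Z| = 69.77.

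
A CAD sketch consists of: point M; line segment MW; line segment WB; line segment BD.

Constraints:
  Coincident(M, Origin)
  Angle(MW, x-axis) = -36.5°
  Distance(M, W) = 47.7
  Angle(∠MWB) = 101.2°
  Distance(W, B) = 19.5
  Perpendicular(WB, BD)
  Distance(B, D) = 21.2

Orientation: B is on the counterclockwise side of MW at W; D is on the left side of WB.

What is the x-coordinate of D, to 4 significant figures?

38.50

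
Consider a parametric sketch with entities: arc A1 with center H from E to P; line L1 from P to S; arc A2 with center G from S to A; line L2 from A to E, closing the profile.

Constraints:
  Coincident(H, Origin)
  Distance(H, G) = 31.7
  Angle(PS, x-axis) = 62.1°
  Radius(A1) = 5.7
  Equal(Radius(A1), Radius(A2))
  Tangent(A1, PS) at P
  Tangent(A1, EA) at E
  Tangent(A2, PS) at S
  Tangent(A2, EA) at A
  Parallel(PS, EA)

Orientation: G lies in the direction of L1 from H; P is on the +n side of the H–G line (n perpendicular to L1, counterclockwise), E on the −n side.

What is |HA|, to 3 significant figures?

32.2

The slot axis is L1's direction at 62.1°, so u = (cos 62.1°, sin 62.1°) = (0.468, 0.884) and n = (−sin 62.1°, cos 62.1°) = (-0.884, 0.468). H is at the origin and G lies 31.7 along u from H, so G = 31.7·u = (14.8, 28.0). Tangency of A1 to both parallel lines with radius 5.7 puts P and E at H ± 5.7·n: P = (-5.04, 2.67), E = (5.04, -2.67). Equal radii place S and A the same way about G: S = G + 5.7·n = (9.80, 30.7), A = G − 5.7·n = (19.9, 25.3). Then |HA| = |A − H| = 32.2.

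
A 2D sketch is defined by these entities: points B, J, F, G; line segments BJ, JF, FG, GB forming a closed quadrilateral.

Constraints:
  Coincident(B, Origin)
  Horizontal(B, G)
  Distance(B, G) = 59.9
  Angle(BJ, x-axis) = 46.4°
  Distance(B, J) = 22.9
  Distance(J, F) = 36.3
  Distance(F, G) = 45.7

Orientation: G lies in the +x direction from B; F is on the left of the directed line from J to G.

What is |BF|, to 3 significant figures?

59.2

B is at the origin; B and G share the same y with |BG| = 59.9 and G in +x, so G = (59.9, 0). BJ runs at 46.4° with |BJ| = 22.9, so J = (15.8, 16.6). F is determined by |JF| = 36.3 and |FG| = 45.7 together: it lies at the intersection of circle(J, 36.3) and circle(G, 45.7). With |JG| = 47.1, the foot of the radical line on JG is 15.4 from J and the perpendicular offset is √(36.3² − 15.4²) = 32.9. Taking the left-of-JG solution: F = (41.8, 41.9).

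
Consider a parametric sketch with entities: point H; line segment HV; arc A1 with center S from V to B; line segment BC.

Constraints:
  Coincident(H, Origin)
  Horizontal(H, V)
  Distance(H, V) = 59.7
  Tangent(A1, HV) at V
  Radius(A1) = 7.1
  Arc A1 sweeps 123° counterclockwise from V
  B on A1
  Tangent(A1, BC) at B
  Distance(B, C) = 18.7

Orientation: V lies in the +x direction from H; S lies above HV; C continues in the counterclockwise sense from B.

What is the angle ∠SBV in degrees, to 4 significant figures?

28.50°

H is at the origin; H and V share the same y with |HV| = 59.7 and V on the +x side, so V = (59.70, 0.000). Tangency of A1 to HV means the radius SV is perpendicular to HV, so S = V + (0, 7.1) = (59.70, 7.100). On A1, V sits at bearing -90° from S; a 123° counterclockwise sweep puts B at bearing 33°, so B = S + 7.1·(cos 33°, sin 33°) = (65.65, 10.97). Then cos ∠SBV = BS·BV / (|BS||BV|), giving 28.50°.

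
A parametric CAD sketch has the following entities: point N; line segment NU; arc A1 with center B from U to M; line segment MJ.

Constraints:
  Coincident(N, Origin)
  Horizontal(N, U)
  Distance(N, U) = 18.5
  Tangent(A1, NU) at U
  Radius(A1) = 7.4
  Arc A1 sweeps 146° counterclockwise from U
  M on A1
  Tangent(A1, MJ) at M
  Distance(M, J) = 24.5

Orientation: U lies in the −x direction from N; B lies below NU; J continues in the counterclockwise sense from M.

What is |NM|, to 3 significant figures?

26.4

The tangent condition forces BU to be normal to NU, so B = U + (0, -7.4) = (-18.5, -7.40). On A1, U sits at bearing 90° from B; a 146° counterclockwise sweep puts M at bearing 236°, so M = B + 7.4·(cos 236°, sin 236°) = (-22.6, -13.5). Then |NM| = |M − N| = 26.4.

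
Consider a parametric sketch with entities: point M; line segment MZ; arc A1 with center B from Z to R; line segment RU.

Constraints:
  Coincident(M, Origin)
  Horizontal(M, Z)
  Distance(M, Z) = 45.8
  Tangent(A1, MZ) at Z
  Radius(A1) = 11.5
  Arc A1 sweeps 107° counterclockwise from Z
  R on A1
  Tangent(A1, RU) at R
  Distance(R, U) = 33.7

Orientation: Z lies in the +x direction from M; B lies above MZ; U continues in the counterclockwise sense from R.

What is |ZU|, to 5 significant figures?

47.104

M is at the origin; MZ is horizontal with |MZ| = 45.8 and Z on the +x side, so Z = (45.800, 0.0000). Since A1 is tangent to MZ there, BZ ⟂ MZ, so B = Z + (0, 11.5) = (45.800, 11.500). On A1, Z sits at bearing -90° from B; a 107° counterclockwise sweep puts R at bearing 17°, so R = B + 11.5·(cos 17°, sin 17°) = (56.798, 14.862). The tangent condition forces BR to be normal to RU, so RU runs along (−sin 17°, cos 17°); with |RU| = 33.7, U = (46.945, 47.090). Then |ZU| = |U − Z| = 47.104.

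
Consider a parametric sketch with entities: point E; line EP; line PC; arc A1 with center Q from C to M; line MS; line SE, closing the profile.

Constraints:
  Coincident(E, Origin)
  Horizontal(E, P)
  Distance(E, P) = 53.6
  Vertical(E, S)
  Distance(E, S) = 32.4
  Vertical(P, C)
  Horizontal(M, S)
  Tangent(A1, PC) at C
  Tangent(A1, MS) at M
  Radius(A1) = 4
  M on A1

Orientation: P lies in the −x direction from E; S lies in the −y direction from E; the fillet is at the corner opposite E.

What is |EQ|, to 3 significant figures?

57.2

E is at the origin; E and P share the same y with |EP| = 53.6 and P on the −x side, so P = (-53.6, 0.00). ES is vertical with |ES| = 32.4 and S on the −y side, so S = (0.00, -32.4). The virtual corner opposite E is at (-53.6, -32.4). Since A1 is tangent to PC there, QC ⟂ PC and since A1 is tangent to MS there, QM ⟂ MS, with radius 4.0, so the center Q sits 4.0 in from both sides at Q = (-49.6, -28.4). Then |EQ| = |Q − E| = 57.2.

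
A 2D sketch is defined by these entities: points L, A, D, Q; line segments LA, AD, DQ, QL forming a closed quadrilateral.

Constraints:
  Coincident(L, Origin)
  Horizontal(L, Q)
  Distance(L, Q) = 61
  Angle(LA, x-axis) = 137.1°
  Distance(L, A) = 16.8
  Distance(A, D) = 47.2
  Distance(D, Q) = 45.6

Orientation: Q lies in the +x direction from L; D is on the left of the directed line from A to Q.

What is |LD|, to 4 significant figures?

44.42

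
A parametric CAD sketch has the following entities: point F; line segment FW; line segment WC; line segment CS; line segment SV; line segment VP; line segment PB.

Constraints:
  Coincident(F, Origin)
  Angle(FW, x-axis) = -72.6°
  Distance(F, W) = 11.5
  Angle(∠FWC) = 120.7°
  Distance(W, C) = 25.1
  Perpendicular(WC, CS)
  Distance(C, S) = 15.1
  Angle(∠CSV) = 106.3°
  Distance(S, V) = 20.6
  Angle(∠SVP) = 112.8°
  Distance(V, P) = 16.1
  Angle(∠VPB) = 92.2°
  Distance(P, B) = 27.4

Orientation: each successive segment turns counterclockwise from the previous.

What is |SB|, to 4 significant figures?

26.50

F is at the origin; FW runs at -72.6° with length 11.5, so W = (3.439, -10.97). ∠FWC = 120.7° gives WC at -13.30° from the x-axis; with |WC| = 25.1, C = (27.87, -16.75). WC is perpendicular to CS, so CS runs at 76.70°; with |CS| = 15.1, S = (31.34, -2.053). ∠CSV = 106.3° gives SV at 150.4° from the x-axis; with |SV| = 20.6, V = (13.43, 8.122). ∠SVP = 112.8° gives VP at -142.4° from the x-axis; with |VP| = 16.1, P = (0.6721, -1.701). ∠VPB = 92.2° gives PB at -54.60° from the x-axis; with |PB| = 27.4, B = (16.54, -24.04). Then |SB| = |B − S| = 26.50.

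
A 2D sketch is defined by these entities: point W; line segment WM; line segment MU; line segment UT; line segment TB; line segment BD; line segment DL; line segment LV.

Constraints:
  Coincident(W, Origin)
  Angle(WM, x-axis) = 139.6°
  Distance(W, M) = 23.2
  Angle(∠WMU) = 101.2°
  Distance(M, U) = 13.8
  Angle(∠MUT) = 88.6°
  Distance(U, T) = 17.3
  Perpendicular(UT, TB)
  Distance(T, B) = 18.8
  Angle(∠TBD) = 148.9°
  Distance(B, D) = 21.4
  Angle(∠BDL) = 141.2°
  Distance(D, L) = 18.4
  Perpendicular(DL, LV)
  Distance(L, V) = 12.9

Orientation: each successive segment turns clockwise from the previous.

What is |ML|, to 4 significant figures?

31.76

W is at the origin; WM runs at 139.6° with length 23.2, so M = (-17.67, 15.04). ∠WMU = 101.2° gives MU at 60.80° from the x-axis; with |MU| = 13.8, U = (-10.94, 27.08). ∠MUT = 88.6° gives UT at -30.60° from the x-axis; with |UT| = 17.3, T = (3.956, 18.28). UT is perpendicular to TB, so TB runs at -120.6°; with |TB| = 18.8, B = (-5.614, 2.094). ∠TBD = 148.9° gives BD at -151.7° from the x-axis; with |BD| = 21.4, D = (-24.46, -8.051). ∠BDL = 141.2° gives DL at 169.5° from the x-axis; with |DL| = 18.4, L = (-42.55, -4.698). Then |ML| = |L − M| = 31.76.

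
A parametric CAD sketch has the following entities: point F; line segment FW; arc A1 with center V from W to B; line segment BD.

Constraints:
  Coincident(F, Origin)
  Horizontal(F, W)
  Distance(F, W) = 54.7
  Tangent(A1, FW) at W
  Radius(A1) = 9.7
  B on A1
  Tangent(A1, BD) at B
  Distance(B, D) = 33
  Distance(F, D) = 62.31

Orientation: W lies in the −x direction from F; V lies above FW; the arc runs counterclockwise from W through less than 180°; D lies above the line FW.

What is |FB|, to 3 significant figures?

46.1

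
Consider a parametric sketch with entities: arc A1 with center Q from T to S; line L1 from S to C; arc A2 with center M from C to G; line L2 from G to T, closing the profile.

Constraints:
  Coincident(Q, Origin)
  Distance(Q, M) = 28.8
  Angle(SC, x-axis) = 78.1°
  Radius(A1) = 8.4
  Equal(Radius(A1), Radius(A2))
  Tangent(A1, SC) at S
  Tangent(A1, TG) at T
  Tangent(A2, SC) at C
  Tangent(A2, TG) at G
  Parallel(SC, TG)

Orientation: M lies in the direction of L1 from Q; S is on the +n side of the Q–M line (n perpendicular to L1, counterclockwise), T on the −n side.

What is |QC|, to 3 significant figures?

30.0

The slot axis is L1's direction at 78.1°, so u = (cos 78.1°, sin 78.1°) = (0.206, 0.979) and n = (−sin 78.1°, cos 78.1°) = (-0.979, 0.206). Q is at the origin and M lies 28.8 along u from Q, so M = 28.8·u = (5.94, 28.2). Tangency of A1 to both parallel lines with radius 8.4 puts S and T at Q ± 8.4·n: S = (-8.22, 1.73), T = (8.22, -1.73). Equal radii place C and G the same way about M: C = M + 8.4·n = (-2.28, 29.9), G = M − 8.4·n = (14.2, 26.4). Then |QC| = |C − Q| = 30.0.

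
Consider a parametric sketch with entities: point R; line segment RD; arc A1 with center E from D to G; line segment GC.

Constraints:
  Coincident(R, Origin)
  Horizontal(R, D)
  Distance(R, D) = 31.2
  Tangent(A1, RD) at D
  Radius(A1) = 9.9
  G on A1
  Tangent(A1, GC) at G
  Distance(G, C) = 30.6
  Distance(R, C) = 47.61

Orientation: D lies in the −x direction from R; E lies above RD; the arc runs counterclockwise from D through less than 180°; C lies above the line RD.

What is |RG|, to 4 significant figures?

23.87

Checks: R = (0.00, 0.00) ✓; |EG| = 9.900 ✓; ∠(EG, GC) = 90.00° ✓; |GC| = 30.60 ✓; |RC| = 47.61 ✓.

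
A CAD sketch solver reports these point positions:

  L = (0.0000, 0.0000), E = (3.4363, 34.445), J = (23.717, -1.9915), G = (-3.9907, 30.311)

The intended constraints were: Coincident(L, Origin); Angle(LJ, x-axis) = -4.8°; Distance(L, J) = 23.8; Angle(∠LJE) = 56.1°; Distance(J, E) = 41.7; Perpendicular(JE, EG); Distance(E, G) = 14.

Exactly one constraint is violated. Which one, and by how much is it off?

Distance(E, G) = 14 — off by 5.50.

L = (0.00, 0.00) ✓; LJ at -4.800° ✓; |LJ| = 23.80 ✓; ∠LJE = 56.10° ✓; |JE| = 41.70 ✓; ∠(JE, EG) = 90.00° ✓; |EG| = 8.500 ✗.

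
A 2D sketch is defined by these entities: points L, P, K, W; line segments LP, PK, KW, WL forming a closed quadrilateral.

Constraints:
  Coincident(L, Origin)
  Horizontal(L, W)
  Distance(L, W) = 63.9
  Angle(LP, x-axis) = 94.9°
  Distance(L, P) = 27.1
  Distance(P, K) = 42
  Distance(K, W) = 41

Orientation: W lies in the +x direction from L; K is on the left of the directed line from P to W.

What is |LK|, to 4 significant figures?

51.17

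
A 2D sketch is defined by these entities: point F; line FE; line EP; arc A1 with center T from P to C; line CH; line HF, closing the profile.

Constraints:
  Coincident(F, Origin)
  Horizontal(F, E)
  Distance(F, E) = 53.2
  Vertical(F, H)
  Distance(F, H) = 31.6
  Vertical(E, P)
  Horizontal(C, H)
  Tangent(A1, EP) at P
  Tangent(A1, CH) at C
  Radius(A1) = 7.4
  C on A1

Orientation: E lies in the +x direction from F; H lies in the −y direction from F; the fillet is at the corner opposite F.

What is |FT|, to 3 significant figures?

51.8

F and H share the same x with |FH| = 31.6 and H on the −y side, so H = (0.00, -31.6). The virtual corner opposite F is at (53.2, -31.6). A1 meets EP tangentially, so TP is at right angles to EP and the tangent condition forces TC to be normal to CH, with radius 7.4, so the center T sits 7.4 in from both sides at T = (45.8, -24.2). Then |FT| = |T − F| = 51.8.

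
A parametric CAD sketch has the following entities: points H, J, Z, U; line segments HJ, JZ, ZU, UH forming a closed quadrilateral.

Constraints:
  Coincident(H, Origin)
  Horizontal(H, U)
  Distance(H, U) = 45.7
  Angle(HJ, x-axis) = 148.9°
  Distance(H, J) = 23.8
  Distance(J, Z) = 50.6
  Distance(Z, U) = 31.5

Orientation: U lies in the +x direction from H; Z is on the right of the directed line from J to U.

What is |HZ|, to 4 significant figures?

27.04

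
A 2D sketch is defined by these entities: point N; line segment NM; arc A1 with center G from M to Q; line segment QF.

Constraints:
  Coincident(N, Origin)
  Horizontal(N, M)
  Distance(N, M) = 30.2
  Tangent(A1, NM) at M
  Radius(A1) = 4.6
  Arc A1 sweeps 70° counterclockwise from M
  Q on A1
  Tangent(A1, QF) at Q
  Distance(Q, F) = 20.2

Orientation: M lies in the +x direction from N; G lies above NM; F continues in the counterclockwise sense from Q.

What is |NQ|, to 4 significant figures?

34.66

The tangent condition forces GM to be normal to NM, so G = M + (0, 4.6) = (30.20, 4.600). On A1, M sits at bearing -90° from G; a 70° counterclockwise sweep puts Q at bearing -20°, so Q = G + 4.6·(cos -20°, sin -20°) = (34.52, 3.027). Then |NQ| = |Q − N| = 34.66.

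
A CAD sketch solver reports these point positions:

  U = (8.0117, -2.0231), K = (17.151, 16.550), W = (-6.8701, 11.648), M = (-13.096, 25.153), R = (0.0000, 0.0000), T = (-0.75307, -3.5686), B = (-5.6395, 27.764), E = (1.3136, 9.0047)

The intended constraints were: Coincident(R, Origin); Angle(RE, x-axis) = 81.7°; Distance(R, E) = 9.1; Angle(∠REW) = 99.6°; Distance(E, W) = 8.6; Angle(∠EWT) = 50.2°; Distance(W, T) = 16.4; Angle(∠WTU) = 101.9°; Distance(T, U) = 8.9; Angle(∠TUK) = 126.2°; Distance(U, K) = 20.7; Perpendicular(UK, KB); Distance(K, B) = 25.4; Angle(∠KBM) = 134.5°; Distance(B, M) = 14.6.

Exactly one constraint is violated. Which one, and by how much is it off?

Distance(B, M) = 14.6 — off by 6.70.

R = (0.00, 0.00) ✓; RE at 81.70° ✓; |RE| = 9.100 ✓; ∠REW = 99.60° ✓; |EW| = 8.600 ✓; ∠EWT = 50.20° ✓; |WT| = 16.40 ✓; ∠WTU = 101.9° ✓; |TU| = 8.900 ✓; ∠TUK = 126.2° ✓; |UK| = 20.70 ✓; ∠(UK, KB) = 90.00° ✓; |KB| = 25.40 ✓; ∠KBM = 134.5° ✓; |BM| = 7.900 ✗.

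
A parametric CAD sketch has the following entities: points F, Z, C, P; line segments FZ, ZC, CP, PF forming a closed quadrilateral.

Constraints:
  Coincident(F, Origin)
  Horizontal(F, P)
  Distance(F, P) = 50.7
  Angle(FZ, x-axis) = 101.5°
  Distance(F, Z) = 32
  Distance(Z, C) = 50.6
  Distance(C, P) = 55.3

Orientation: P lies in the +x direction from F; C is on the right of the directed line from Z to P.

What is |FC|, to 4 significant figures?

19.02

F is at the origin; FP is horizontal with |FP| = 50.7 and P in +x, so P = (50.7, 0). FZ runs at 101.5° with |FZ| = 32.0, so Z = (-6.380, 31.36). C is determined by |ZC| = 50.6 and |CP| = 55.3 together: it lies at the intersection of circle(Z, 50.6) and circle(P, 55.3). With |ZP| = 65.13, the foot of the radical line on ZP is 28.74 from Z and the perpendicular offset is √(50.6² − 28.74²) = 41.64. Taking the right-of-ZP solution: C = (-1.241, -18.98).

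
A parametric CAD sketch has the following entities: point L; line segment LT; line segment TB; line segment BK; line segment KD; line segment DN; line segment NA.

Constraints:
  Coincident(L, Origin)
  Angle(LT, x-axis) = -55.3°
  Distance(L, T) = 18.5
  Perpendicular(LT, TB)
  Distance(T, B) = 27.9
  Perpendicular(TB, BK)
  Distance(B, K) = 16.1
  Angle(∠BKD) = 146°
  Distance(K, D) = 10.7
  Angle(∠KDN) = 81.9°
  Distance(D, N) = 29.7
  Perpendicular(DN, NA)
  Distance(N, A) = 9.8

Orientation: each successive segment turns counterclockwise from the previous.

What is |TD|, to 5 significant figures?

33.225

L is at the origin; LT runs at -55.3° with length 18.5, so T = (10.532, -15.210). LT is perpendicular to TB, so TB runs at 34.700°; with |TB| = 27.9, B = (33.469, 0.67323). The perpendicularity gives BK at right angles to TB, so BK runs at 124.70°; with |BK| = 16.1, K = (24.304, 13.910). ∠BKD = 146.0° gives KD at 158.70° from the x-axis; with |KD| = 10.7, D = (14.335, 17.797). Then |TD| = |D − T| = 33.225.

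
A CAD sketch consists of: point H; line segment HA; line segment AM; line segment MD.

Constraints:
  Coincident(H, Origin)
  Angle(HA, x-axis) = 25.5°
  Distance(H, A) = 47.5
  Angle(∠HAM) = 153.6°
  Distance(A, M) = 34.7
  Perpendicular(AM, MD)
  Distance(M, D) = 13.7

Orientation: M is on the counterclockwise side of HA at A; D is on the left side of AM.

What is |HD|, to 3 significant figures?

77.6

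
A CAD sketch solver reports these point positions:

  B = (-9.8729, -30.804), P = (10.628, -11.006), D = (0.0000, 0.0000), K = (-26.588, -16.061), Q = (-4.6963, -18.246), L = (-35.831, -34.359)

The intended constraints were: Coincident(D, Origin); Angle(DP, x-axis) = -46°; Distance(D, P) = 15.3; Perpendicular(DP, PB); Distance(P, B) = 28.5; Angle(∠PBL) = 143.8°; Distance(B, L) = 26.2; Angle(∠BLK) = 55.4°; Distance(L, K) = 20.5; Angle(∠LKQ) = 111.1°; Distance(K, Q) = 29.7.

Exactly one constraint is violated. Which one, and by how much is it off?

Distance(K, Q) = 29.7 — off by 7.70.

D = (0.00, 0.00) ✓; DP at -46.00° ✓; |DP| = 15.30 ✓; ∠(DP, PB) = 90.00° ✓; |PB| = 28.50 ✓; ∠PBL = 143.8° ✓; |BL| = 26.20 ✓; ∠BLK = 55.40° ✓; |LK| = 20.50 ✓; ∠LKQ = 111.1° ✓; |KQ| = 22.00 ✗.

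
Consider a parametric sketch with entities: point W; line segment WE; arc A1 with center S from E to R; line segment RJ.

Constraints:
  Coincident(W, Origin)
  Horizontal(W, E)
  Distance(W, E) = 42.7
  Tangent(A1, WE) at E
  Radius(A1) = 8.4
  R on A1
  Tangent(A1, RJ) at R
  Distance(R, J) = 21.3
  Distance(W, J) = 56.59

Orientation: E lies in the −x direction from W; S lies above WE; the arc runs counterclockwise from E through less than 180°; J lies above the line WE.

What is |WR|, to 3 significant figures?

38.0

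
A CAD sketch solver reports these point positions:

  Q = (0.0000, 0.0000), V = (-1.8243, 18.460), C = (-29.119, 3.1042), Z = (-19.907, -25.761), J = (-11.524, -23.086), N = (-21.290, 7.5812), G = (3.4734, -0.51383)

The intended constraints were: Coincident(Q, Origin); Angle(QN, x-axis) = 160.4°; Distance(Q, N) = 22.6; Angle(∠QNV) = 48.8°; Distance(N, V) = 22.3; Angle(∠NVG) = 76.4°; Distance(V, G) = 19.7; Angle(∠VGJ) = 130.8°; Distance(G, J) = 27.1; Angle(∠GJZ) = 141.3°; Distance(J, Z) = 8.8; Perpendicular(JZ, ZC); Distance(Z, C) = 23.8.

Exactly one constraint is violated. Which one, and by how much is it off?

Distance(Z, C) = 23.8 — off by 6.50.

Q = (0.00, 0.00) ✓; QN at 160.4° ✓; |QN| = 22.60 ✓; ∠QNV = 48.80° ✓; |NV| = 22.30 ✓; ∠NVG = 76.40° ✓; |VG| = 19.70 ✓; ∠VGJ = 130.8° ✓; |GJ| = 27.10 ✓; ∠GJZ = 141.3° ✓; |JZ| = 8.799 ✓; ∠(JZ, ZC) = 90.00° ✓; |ZC| = 30.30 ✗.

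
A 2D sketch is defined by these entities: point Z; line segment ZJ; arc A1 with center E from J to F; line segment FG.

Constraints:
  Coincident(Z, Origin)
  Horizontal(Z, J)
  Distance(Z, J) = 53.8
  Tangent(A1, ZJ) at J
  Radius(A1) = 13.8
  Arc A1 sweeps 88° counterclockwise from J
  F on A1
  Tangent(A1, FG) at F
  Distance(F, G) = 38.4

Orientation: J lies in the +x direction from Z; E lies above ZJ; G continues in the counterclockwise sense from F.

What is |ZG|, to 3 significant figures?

86.2

On A1, J sits at bearing -90° from E; an 88° counterclockwise sweep puts F at bearing -2°, so F = E + 13.8·(cos -2°, sin -2°) = (67.6, 13.3). The tangent condition forces EF to be normal to FG, so FG runs along (−sin -2°, cos -2°); with |FG| = 38.4, G = (68.9, 51.7). Then |ZG| = |G − Z| = 86.2.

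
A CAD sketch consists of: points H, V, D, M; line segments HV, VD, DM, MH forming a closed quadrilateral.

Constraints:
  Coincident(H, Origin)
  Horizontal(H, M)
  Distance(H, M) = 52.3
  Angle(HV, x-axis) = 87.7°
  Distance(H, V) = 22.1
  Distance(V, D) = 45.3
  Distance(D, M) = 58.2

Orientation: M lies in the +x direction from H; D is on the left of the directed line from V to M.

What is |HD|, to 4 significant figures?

63.53

Checks: |HM| = 52.30 ✓; |HV| = 22.10 ✓; |VD| = 45.30 ✓; |DM| = 58.20 ✓.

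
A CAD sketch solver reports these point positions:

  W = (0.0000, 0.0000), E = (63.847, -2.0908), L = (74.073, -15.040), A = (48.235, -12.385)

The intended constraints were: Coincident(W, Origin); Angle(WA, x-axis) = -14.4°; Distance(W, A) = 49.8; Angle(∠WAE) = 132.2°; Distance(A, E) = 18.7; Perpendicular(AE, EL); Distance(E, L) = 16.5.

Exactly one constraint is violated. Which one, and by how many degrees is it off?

Perpendicular(AE, EL) — off by 4.90°.

W = (0.00, 0.00) ✓; WA at -14.40° ✓; |WA| = 49.80 ✓; ∠WAE = 132.2° ✓; |AE| = 18.70 ✓; ∠(AE, EL) = 85.10° ✗; |EL| = 16.50 ✓.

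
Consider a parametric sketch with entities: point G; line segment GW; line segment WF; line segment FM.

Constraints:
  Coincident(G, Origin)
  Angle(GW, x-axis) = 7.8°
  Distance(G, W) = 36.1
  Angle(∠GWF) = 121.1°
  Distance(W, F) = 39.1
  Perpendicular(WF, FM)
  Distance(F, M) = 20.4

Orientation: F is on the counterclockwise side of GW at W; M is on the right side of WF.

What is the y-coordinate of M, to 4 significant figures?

32.74

G is at the origin; GW runs at 7.8° with length 36.1, so W = 36.1·(cos 7.8°, sin 7.8°) = (35.77, 4.899). ∠GWF = 121.1°, so WF runs at 7.8° + (180° − 121.1°) = 66.70° from the x-axis; with |WF| = 39.1, F = W + 39.1·(cos 66.70°, sin 66.70°) = (51.23, 40.81). The perpendicularity gives FM at right angles to WF; with |FM| = 20.4 on the right of WF, M = F + 20.4·(0.9184, -0.3955) = (69.97, 32.74). So M.y = 32.74.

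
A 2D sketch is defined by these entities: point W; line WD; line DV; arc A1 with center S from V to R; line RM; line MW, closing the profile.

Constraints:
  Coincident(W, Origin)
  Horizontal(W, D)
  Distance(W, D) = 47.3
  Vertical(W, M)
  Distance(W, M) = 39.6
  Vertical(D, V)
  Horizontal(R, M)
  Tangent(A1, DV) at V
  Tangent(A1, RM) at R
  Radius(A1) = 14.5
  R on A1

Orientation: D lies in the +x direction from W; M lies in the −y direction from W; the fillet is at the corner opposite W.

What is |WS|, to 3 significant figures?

41.3

W is at the origin; W and D share the same y with |WD| = 47.3 and D on the +x side, so D = (47.3, 0.00). WM is vertical with |WM| = 39.6 and M on the −y side, so M = (0.00, -39.6). The virtual corner opposite W is at (47.3, -39.6). Tangency of A1 to DV means the radius SV is perpendicular to DV and tangency of A1 to RM means the radius SR is perpendicular to RM, with radius 14.5, so the center S sits 14.5 in from both sides at S = (32.8, -25.1). Then |WS| = |S − W| = 41.3.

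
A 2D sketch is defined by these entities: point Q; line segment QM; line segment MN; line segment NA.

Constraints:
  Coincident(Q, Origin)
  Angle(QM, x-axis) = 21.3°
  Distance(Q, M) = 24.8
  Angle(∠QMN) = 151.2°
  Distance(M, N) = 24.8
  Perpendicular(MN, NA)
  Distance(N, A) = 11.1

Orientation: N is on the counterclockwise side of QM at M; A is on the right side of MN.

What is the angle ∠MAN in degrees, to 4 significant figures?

65.89°

Q is at the origin; QM runs at 21.3° with length 24.8, so M = 24.8·(cos 21.3°, sin 21.3°) = (23.11, 9.009). ∠QMN = 151.2°, so MN runs at 21.3° + (180° − 151.2°) = 50.10° from the x-axis; with |MN| = 24.8, N = M + 24.8·(cos 50.10°, sin 50.10°) = (39.01, 28.03). MN ⟂ NA; with |NA| = 11.1 on the right of MN, A = N + 11.1·(0.7672, -0.6414) = (47.53, 20.91). Then cos ∠MAN = AM·AN / (|AM||AN|), giving 65.89°.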